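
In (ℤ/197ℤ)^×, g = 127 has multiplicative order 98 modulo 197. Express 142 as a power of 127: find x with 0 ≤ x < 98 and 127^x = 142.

Baby-step giant-step with m = ceil(sqrt(98)) = 10.
Baby table (127^j mod 197 for j=0..9):
  0:1  1:127  2:172  3:174  4:34  5:181  6:135  7:6
  8:171  9:47
Giant step factor: 127^(-10) ≡ 187 (mod 197).
Scan 142·187^i mod 197 for i = 0, 1, …:
  i=0: 142   i=1: 156   i=2: 16   i=3: 37
  i=4: 24   i=5: 154   i=6: 36   i=7: 34
Match at i=7, j=4: x = 7·10 + 4 = 74.

74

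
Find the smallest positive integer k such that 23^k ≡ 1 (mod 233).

29

The order of 23 must divide p − 1 = 232 = 2^3 · 29.
Divisors: 1, 2, 4, 8, 29, 58, 116, 232.
Check each in increasing order: 23^1 ≡ 23;  23^2 ≡ 63;  23^4 ≡ 8;  23^8 ≡ 64;  23^29 ≡ 1.
Smallest exponent giving 1 is 29.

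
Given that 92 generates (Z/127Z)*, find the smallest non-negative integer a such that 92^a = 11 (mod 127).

44

Baby-step giant-step with m = ceil(sqrt(126)) = 12.
Baby table (92^j mod 127 for j=0..11):
  0:1  1:92  2:82  3:51  4:120  5:118  6:61  7:24
  8:49  9:63  10:81  11:86
Giant step factor: 92^(-12) ≡ 117 (mod 127).
Scan 11·117^i mod 127 for i = 0, 1, …:
  i=0: 11   i=1: 17   i=2: 84   i=3: 49
Match at i=3, j=8: a = 3·12 + 8 = 44.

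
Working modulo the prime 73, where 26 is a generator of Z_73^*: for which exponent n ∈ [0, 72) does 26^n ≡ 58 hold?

Baby-step giant-step with m = ceil(sqrt(72)) = 9.
Baby table (26^j mod 73 for j=0..8):
  0:1  1:26  2:19  3:56  4:69  5:42  6:70  7:68
  8:16
Giant step factor: 26^(-9) ≡ 63 (mod 73).
Scan 58·63^i mod 73 for i = 0, 1, …:
  i=0: 58   i=1: 4   i=2: 33   i=3: 35
  i=4: 15   i=5: 69
Match at i=5, j=4: n = 5·9 + 4 = 49.

49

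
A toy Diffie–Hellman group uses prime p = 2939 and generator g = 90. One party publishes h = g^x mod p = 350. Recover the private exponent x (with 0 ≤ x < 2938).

2455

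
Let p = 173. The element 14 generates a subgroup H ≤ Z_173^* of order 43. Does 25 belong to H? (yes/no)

25 ∈ ⟨14⟩ iff 25^43 ≡ 1 (mod 173), since |⟨14⟩| = 43.
25^43 mod 173 = 172.
Since 172 ≠ 1, 25 does not lie in the subgroup.

no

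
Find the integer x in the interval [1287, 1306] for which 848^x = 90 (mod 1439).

1288

Compute 848^1287 mod 1439 = 723, then multiply by 848 repeatedly:
  848^1287=723  848^1288=90
Found 90 at exponent 1288.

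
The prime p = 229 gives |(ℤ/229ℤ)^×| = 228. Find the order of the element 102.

228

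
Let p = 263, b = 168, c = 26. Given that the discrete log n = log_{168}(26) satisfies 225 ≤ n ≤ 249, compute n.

232

Compute 168^225 mod 263 = 194, then multiply by 168 repeatedly:
  168^225=194  168^226=243  168^227=59  168^228=181  168^229=163
  168^230=32  168^231=116  168^232=26
Found 26 at exponent 232.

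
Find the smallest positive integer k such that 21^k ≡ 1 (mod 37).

The order of 21 must divide p − 1 = 36 = 2^2 · 3^2.
Divisors: 1, 2, 3, 4, 6, 9, 12, 18, 36.
Check each in increasing order: 21^1 ≡ 21;  21^2 ≡ 34;  21^3 ≡ 11;  21^4 ≡ 9;  21^6 ≡ 10;  21^9 ≡ 36;  21^12 ≡ 26;  21^18 ≡ 1.
Smallest exponent giving 1 is 18.

18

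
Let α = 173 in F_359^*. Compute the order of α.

The order of 173 must divide p − 1 = 358 = 2 · 179.
Divisors: 1, 2, 179, 358.
Check each in increasing order: 173^1 ≡ 173;  173^2 ≡ 132;  173^179 ≡ 1.
Smallest exponent giving 1 is 179.

179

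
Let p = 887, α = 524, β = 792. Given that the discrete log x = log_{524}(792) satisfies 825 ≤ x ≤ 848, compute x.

Compute 524^825 mod 887 = 61, then multiply by 524 repeatedly:
  524^825=61  524^826=32  524^827=802  524^828=697  524^829=671
  524^830=352  524^831=839  524^832=571  524^833=285  524^834=324
  524^835=359  524^836=72  524^837=474  524^838=16  524^839=401
  524^840=792
Found 792 at exponent 840.

840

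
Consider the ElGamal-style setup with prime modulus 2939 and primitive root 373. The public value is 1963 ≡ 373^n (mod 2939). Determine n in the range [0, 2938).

2598

Baby-step giant-step with m = ceil(sqrt(2938)) = 55.
Baby table (373^j mod 2939 for j=0..54):
  0:1  1:373  2:996  3:1194  4:1573  5:1868  6:221  7:141
  8:2630  9:2303  10:831  11:1368  12:1817  13:1771  14:2247  15:516
  16:1433  17:2550  18:1853  19:504  20:2835  21:2354  22:2220  23:2201
  24:992  25:2641  26:528  27:31  28:2746  29:1486  30:1746  31:1739
  32:2067  33:973  34:1432  35:2177  36:857  37:2249  38:1262  39:486
  40:1999  41:2060  42:1301  43:338  44:2636  45:1602  46:929  47:2654
  48:2438  49:1223  50:634  51:1362  52:2518  53:1673  54:961
Giant step factor: 373^(-55) ≡ 2911 (mod 2939).
Scan 1963·2911^i mod 2939 for i = 0, 1, …:
  i=0: 1963   i=1: 877   i=2: 1895   i=3: 2781
  i=4: 1485   i=5: 2505   i=6: 396   i=7: 668
  i=8: 1869   i=9: 570     …   i=46: 2141
  i=47: 1771
Match at i=47, j=13: n = 47·55 + 13 = 2598.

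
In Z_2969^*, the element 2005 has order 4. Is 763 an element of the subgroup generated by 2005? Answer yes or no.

⟨2005⟩ has order 4; its elements mod 2969 are {1, 964, 2005, 2968}.
763 is not in this set.

no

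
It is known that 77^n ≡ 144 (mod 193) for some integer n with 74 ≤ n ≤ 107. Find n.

80

Compute 77^74 mod 193 = 6, then multiply by 77 repeatedly:
  77^74=6  77^75=76  77^76=62  77^77=142  77^78=126
  77^79=52  77^80=144
Found 144 at exponent 80.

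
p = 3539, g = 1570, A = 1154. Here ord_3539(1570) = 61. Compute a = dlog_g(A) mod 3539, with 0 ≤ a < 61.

40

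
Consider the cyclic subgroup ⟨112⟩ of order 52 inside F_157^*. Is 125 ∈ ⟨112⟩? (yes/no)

125 ∈ ⟨112⟩ iff 125^52 ≡ 1 (mod 157), since |⟨112⟩| = 52.
125^52 mod 157 = 1.
Since 1 = 1, 125 lies in the subgroup.

yes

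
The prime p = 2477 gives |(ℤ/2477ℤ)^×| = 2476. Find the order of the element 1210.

1238

The order of 1210 must divide p − 1 = 2476 = 2^2 · 619.
Divisors: 1, 2, 4, 619, 1238, 2476.
Check each in increasing order: 1210^1 ≡ 1210;  1210^2 ≡ 193;  1210^4 ≡ 94;  1210^619 ≡ 2476;  1210^1238 ≡ 1.
Smallest exponent giving 1 is 1238.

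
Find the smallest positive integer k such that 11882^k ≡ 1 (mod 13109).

3277

The order of 11882 must divide p − 1 = 13108 = 2^2 · 29 · 113.
Divisors: 1, 2, 4, 29, 58, 113, 116, 226, 452, 3277, 6554, 13108.
Check each in increasing order: 11882^1 ≡ 11882;  11882^2 ≡ 11103;  11882^4 ≡ 12682;  11882^29 ≡ 1713;  11882^58 ≡ 11062;  11882^113 ≡ 11230;  11882^116 ≡ 8438;  11882^226 ≡ 4320;  11882^452 ≡ 8293;  11882^3277 ≡ 1.
Smallest exponent giving 1 is 3277.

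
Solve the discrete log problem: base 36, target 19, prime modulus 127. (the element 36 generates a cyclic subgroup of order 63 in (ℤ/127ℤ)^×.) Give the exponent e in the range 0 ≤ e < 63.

42

Baby-step giant-step with m = ceil(sqrt(63)) = 8.
Baby table (36^j mod 127 for j=0..7):
  0:1  1:36  2:26  3:47  4:41  5:79  6:50  7:22
Giant step factor: 36^(-8) ≡ 72 (mod 127).
Scan 19·72^i mod 127 for i = 0, 1, …:
  i=0: 19   i=1: 98   i=2: 71   i=3: 32
  i=4: 18   i=5: 26
Match at i=5, j=2: e = 5·8 + 2 = 42.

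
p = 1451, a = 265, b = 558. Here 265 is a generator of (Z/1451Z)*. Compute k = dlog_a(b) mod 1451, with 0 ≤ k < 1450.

Baby-step giant-step with m = ceil(sqrt(1450)) = 39.
Baby table (265^j mod 1451 for j=0..38):
  0:1  1:265  2:577  3:550  4:650  5:1032  6:692  7:554
  8:259  9:438  10:1441  11:252  12:34  13:304  14:755  15:1288
  16:335  17:264  18:312  19:1424  20:100  21:382  22:1111  23:1313
  24:1156  25:179  26:1003  27:262  28:1233  29:270  30:451  31:533
  32:498  33:1380  34:48  35:1112  36:127  37:282  38:729
Giant step factor: 265^(-39) ≡ 941 (mod 1451).
Scan 558·941^i mod 1451 for i = 0, 1, …:
  i=0: 558   i=1: 1267   i=2: 976   i=3: 1384
  i=4: 797   i=5: 1261   i=6: 1134   i=7: 609
  i=8: 1375   i=9: 1034   i=10: 824   i=11: 550
Match at i=11, j=3: k = 11·39 + 3 = 432.

432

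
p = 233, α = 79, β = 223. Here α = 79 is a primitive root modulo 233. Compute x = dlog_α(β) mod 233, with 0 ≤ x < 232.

215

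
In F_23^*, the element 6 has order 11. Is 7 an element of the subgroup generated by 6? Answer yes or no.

no

7 ∈ ⟨6⟩ iff 7^11 ≡ 1 (mod 23), since |⟨6⟩| = 11.
7^11 mod 23 = 22.
Since 22 ≠ 1, 7 does not lie in the subgroup.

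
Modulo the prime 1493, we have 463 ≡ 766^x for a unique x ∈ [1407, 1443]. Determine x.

1417

Compute 766^1407 mod 1493 = 425, then multiply by 766 repeatedly:
  766^1407=425  766^1408=76  766^1409=1482  766^1410=532  766^1411=1416
  766^1412=738  766^1413=954  766^1414=687  766^1415=706  766^1416=330
  766^1417=463
Found 463 at exponent 1417.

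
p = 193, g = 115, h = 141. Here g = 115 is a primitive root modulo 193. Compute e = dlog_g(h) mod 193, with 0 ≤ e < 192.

155

Baby-step giant-step with m = ceil(sqrt(192)) = 14.
Baby table (115^j mod 193 for j=0..13):
  0:1  1:115  2:101  3:35  4:165  5:61  6:67  7:178
  8:12  9:29  10:54  11:34  12:50  13:153
Giant step factor: 115^(-14) ≡ 187 (mod 193).
Scan 141·187^i mod 193 for i = 0, 1, …:
  i=0: 141   i=1: 119   i=2: 58   i=3: 38
  i=4: 158   i=5: 17   i=6: 91   i=7: 33
  i=8: 188   i=9: 30   i=10: 13   i=11: 115
Match at i=11, j=1: e = 11·14 + 1 = 155.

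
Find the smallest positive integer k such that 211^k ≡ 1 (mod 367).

61

The order of 211 must divide p − 1 = 366 = 2 · 3 · 61.
Divisors: 1, 2, 3, 6, 61, 122, 183, 366.
Check each in increasing order: 211^1 ≡ 211;  211^2 ≡ 114;  211^3 ≡ 199;  211^6 ≡ 332;  211^61 ≡ 1.
Smallest exponent giving 1 is 61.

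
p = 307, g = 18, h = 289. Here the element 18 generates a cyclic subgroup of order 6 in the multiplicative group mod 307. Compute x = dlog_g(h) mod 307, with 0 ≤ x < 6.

4

Successive powers of 18 modulo 307:
  18^0=1  18^1=18  18^2=17  18^3=306  18^4=289
So 18^4 ≡ 289 (mod 307), giving x = 4.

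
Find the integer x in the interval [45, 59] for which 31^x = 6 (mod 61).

53

Compute 31^45 mod 61 = 11, then multiply by 31 repeatedly:
  31^45=11  31^46=36  31^47=18  31^48=9  31^49=35
  31^50=48  31^51=24  31^52=12  31^53=6
Found 6 at exponent 53.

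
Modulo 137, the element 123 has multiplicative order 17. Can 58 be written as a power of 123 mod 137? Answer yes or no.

no

58 ∈ ⟨123⟩ iff 58^17 ≡ 1 (mod 137), since |⟨123⟩| = 17.
58^17 mod 137 = 10.
Since 10 ≠ 1, 58 does not lie in the subgroup.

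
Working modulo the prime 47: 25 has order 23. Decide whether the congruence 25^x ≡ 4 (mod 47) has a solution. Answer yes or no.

⟨25⟩ has order 23; its elements mod 47 are {1, 2, 3, 4, 6, 7, 8, 9, 12, 14, 16, 17, 18, 21, 24, 25, 27, 28, 32, 34, 36, 37, 42}.
4 is in this set.

yes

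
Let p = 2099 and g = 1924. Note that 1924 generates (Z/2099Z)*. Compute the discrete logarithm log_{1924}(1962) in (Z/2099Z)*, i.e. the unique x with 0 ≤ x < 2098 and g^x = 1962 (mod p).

1201

Baby-step giant-step with m = ceil(sqrt(2098)) = 46.
Baby table (1924^j mod 2099 for j=0..45):
  0:1  1:1924  2:1239  3:1471  4:752  5:637  6:1871  7:19
  8:873  9:452  10:662  11:1694  12:1608  13:1965  14:361  15:1894
  16:192  17:2083  18:701  19:1166  20:1652  21:562  22:303  23:1549
  24:1795  25:725  26:1164  27:2002  28:183  29:1559  30:45  31:521
  32:1181  33:1126  34:256  35:1378  36:235  37:855  38:1503  39:1449
  40:404  41:666  42:994  43:267  44:1552  45:1270
Giant step factor: 1924^(-46) ≡ 1385 (mod 2099).
Scan 1962·1385^i mod 2099 for i = 0, 1, …:
  i=0: 1962   i=1: 1264   i=2: 74   i=3: 1738
  i=4: 1676   i=5: 1865   i=6: 1255   i=7: 203
  i=8: 1988   i=9: 1591     …   i=25: 102
  i=26: 637
Match at i=26, j=5: x = 26·46 + 5 = 1201.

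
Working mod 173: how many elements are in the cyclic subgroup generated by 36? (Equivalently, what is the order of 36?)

43

The order of 36 must divide p − 1 = 172 = 2^2 · 43.
Divisors: 1, 2, 4, 43, 86, 172.
Check each in increasing order: 36^1 ≡ 36;  36^2 ≡ 85;  36^4 ≡ 132;  36^43 ≡ 1.
Smallest exponent giving 1 is 43.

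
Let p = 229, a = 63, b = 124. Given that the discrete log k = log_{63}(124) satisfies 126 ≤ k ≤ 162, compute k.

Compute 63^126 mod 229 = 169, then multiply by 63 repeatedly:
  63^126=169  63^127=113  63^128=20  63^129=115  63^130=146
  63^131=38  63^132=104  63^133=140  63^134=118  63^135=106
  63^136=37  63^137=41  63^138=64  63^139=139  63^140=55
  63^141=30  63^142=58  63^143=219  63^144=57  63^145=156
  63^146=210  63^147=177  63^148=159  63^149=170  63^150=176
  63^151=96  63^152=94  63^153=197  63^154=45  63^155=87
  63^156=214  63^157=200  63^158=5  63^159=86  63^160=151
  63^161=124
Found 124 at exponent 161.

161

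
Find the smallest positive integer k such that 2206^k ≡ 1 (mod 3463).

The order of 2206 must divide p − 1 = 3462 = 2 · 3 · 577.
Divisors: 1, 2, 3, 6, 577, 1154, 1731, 3462.
Check each in increasing order: 2206^1 ≡ 2206;  2206^2 ≡ 921;  2206^3 ≡ 2408;  2206^6 ≡ 1402;  2206^577 ≡ 3096;  2206^1154 ≡ 3095;  2206^1731 ≡ 3462;  2206^3462 ≡ 1.
Smallest exponent giving 1 is 3462.

3462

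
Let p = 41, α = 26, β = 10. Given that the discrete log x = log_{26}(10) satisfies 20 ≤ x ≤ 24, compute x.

Compute 26^20 mod 41 = 40, then multiply by 26 repeatedly:
  26^20=40  26^21=15  26^22=21  26^23=13  26^24=10
Found 10 at exponent 24.

24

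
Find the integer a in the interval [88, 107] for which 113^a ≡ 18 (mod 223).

Compute 113^88 mod 223 = 177, then multiply by 113 repeatedly:
  113^88=177  113^89=154  113^90=8  113^91=12  113^92=18
Found 18 at exponent 92.

92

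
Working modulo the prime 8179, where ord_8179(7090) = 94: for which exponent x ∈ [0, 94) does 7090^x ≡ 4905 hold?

42

Baby-step giant-step with m = ceil(sqrt(94)) = 10.
Baby table (7090^j mod 8179 for j=0..9):
  0:1  1:7090  2:8145  3:4310  4:1156  5:682  6:1591  7:1349
  8:3159  9:3208
Giant step factor: 7090^(-10) ≡ 4586 (mod 8179).
Scan 4905·4586^i mod 8179 for i = 0, 1, …:
  i=0: 4905   i=1: 2080   i=2: 2166   i=3: 3970
  i=4: 8145
Match at i=4, j=2: x = 4·10 + 2 = 42.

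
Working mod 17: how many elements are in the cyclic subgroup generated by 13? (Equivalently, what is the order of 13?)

The order of 13 must divide p − 1 = 16 = 2^4.
Divisors: 1, 2, 4, 8, 16.
Check each in increasing order: 13^1 ≡ 13;  13^2 ≡ 16;  13^4 ≡ 1.
Smallest exponent giving 1 is 4.

4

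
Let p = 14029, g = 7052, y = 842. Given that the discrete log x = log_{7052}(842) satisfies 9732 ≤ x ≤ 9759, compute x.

9738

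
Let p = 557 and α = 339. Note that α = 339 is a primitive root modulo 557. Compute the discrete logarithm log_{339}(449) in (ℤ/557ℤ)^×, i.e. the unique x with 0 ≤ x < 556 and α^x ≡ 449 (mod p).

117

Baby-step giant-step with m = ceil(sqrt(556)) = 24.
Baby table (339^j mod 557 for j=0..23):
  0:1  1:339  2:179  3:525  4:292  5:399  6:467  7:125
  8:43  9:95  10:456  11:295  12:302  13:447  14:29  15:362
  16:178  17:186  18:113  19:431  20:175  21:283  22:133  23:527
Giant step factor: 339^(-24) ≡ 205 (mod 557).
Scan 449·205^i mod 557 for i = 0, 1, …:
  i=0: 449   i=1: 140   i=2: 293   i=3: 466
  i=4: 283
Match at i=4, j=21: x = 4·24 + 21 = 117.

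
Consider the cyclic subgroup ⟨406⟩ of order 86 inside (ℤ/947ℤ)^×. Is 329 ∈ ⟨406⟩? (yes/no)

yes

329 ∈ ⟨406⟩ iff 329^86 ≡ 1 (mod 947), since |⟨406⟩| = 86.
329^86 mod 947 = 1.
Since 1 = 1, 329 lies in the subgroup.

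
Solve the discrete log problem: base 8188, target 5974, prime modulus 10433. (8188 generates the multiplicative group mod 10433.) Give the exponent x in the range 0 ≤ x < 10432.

Baby-step giant-step with m = ceil(sqrt(10432)) = 103.
Baby table (8188^j mod 10433 for j=0..102):
  0:1  1:8188  2:886  3:3633  4:2521  5:5474  6:944  7:9052
  8:1744  9:7528  10:1100  11:3121  12:4331  13:461  14:8355  15:1559
  16:5533  17:4118  18:9161  19:7431  20:10205  21:643  22:6652  23:6316
  24:9460  25:3888  26:3861  27:1878  28:9255  29:5061  30:10025  31:8289
  32:3667  33:9655  34:4299  35:9703  36:869  37:66  38:8325  39:6311
  40:10252  41:9891  42:6562  43:10139  44:2751  45:341  46:6497  47:10002
  48:7759  49:4155  50:9560  51:8914  52:8997  53:23  54:530  55:9945
  56:95  57:5818  58:706  59:846  60:9969  61:8813  62:6216  63:4434
  64:9185  65:5716  66:170  67:4371  68:4558  69:2063  70:817  71:2043
  72:3985  73:5189  74:4356  75:6934  76:9639  77:8920  78:5960  79:5339
  80:1462  81:4205  82:1640  83:1049  84:2853  85:877  86:2972  87:4980
  88:4076  89:9554  90:1518  91:3681  92:9524  93:6270  94:8400  95:4864
  96:3671  97:675  98:7843  99:3369  100:520  101:1096  102:1668
Giant step factor: 8188^(-103) ≡ 6456 (mod 10433).
Scan 5974·6456^i mod 10433 for i = 0, 1, …:
  i=0: 5974   i=1: 7776   i=2: 8693   i=3: 2901
  i=4: 1621   i=5: 877
Match at i=5, j=85: x = 5·103 + 85 = 600.

600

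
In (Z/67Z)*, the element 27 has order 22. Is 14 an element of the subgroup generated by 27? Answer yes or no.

yes

14 ∈ ⟨27⟩ iff 14^22 ≡ 1 (mod 67), since |⟨27⟩| = 22.
14^22 mod 67 = 1.
Since 1 = 1, 14 lies in the subgroup.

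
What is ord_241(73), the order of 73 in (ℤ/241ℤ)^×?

The order of 73 must divide p − 1 = 240 = 2^4 · 3 · 5.
Divisors: 1, 2, 3, 4, 5, 6, 8, 10, 12, 15, 16, 20, 24, 30, 40, 48, 60, 80, 120, 240.
Check each in increasing order: 73^1 ≡ 73;  73^2 ≡ 27;  73^3 ≡ 43;  73^4 ≡ 6;  73^5 ≡ 197;  73^6 ≡ 162;  73^8 ≡ 36;  73^10 ≡ 8;  73^12 ≡ 216;  73^15 ≡ 130;  73^16 ≡ 91;  73^20 ≡ 64;  73^24 ≡ 143;  73^30 ≡ 30;  73^40 ≡ 240;  73^48 ≡ 205;  73^60 ≡ 177;  73^80 ≡ 1.
Smallest exponent giving 1 is 80.

80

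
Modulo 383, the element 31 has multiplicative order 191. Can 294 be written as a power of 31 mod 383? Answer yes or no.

294 ∈ ⟨31⟩ iff 294^191 ≡ 1 (mod 383), since |⟨31⟩| = 191.
294^191 mod 383 = 1.
Since 1 = 1, 294 lies in the subgroup.

yes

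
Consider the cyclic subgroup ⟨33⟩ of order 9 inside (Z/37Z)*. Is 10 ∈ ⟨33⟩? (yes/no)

yes

10 ∈ ⟨33⟩ iff 10^9 ≡ 1 (mod 37), since |⟨33⟩| = 9.
10^9 mod 37 = 1.
Since 1 = 1, 10 lies in the subgroup.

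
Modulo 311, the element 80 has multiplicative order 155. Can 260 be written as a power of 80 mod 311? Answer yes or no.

260 ∈ ⟨80⟩ iff 260^155 ≡ 1 (mod 311), since |⟨80⟩| = 155.
260^155 mod 311 = 1.
Since 1 = 1, 260 lies in the subgroup.

yes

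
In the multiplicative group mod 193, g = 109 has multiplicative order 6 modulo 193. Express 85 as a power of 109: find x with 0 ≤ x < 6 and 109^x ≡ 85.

Successive powers of 109 modulo 193:
  109^0=1  109^1=109  109^2=108  109^3=192  109^4=84  109^5=85
So 109^5 ≡ 85 (mod 193), giving x = 5.

5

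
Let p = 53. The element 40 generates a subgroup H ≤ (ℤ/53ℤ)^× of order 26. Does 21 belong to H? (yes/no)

no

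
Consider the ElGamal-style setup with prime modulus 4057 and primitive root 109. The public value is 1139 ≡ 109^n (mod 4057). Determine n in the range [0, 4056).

Baby-step giant-step with m = ceil(sqrt(4056)) = 64.
Baby table (109^j mod 4057 for j=0..63):
  0:1  1:109  2:3767  3:846  4:2960  5:2137  6:1684  7:991
  8:2537  9:657  10:2644  11:149  12:13  13:1417  14:287  15:2884
  16:1967  17:3439  18:1607  19:712  20:525  21:427  22:1916  23:1937
  24:169  25:2193  26:3731  27:979  28:1229  29:80  30:606  31:1142
  32:2768  33:1494  34:566  35:839  36:2197  37:110  38:3876  39:556
  40:3806  41:1040  42:3821  43:2675  44:3528  45:3194  46:3301  47:2793
  48:162  49:1430  50:1704  51:3171  52:794  53:1349  54:989  55:2319
  56:1237  57:952  58:2343  59:3853  60:2106  61:2362  62:1867  63:653
Giant step factor: 109^(-64) ≡ 1277 (mod 4057).
Scan 1139·1277^i mod 4057 for i = 0, 1, …:
  i=0: 1139   i=1: 2097   i=2: 249   i=3: 1527
  i=4: 2619   i=5: 1495   i=6: 2325   i=7: 3358
  i=8: 3974   i=9: 3548     …   i=50: 2189
  i=51: 80
Match at i=51, j=29: n = 51·64 + 29 = 3293.

3293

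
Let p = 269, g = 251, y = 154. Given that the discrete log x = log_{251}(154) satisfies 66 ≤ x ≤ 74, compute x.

Compute 251^66 mod 269 = 154, then multiply by 251 repeatedly:
  251^66=154
Found 154 at exponent 66.

66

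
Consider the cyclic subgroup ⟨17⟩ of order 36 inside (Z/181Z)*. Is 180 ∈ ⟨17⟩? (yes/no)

180 ∈ ⟨17⟩ iff 180^36 ≡ 1 (mod 181), since |⟨17⟩| = 36.
180^36 mod 181 = 1.
Since 1 = 1, 180 lies in the subgroup.

yes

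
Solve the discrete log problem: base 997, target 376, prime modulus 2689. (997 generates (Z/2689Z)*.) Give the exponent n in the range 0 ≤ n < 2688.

2097

Baby-step giant-step with m = ceil(sqrt(2688)) = 52.
Baby table (997^j mod 2689 for j=0..51):
  0:1  1:997  2:1768  3:1401  4:1206  5:399  6:2520  7:914
  8:2376  9:2552  10:550  11:2483  12:1671  13:1496  14:1806  15:1641
  16:1165  17:2546  18:2635  19:2631  20:1332  21:2327  22:2101  23:2655
  24:1059  25:1735  26:768  27:2020  28:2568  29:368  30:1192  31:2575
  32:1969  33:123  34:1626  35:2344  36:227  37:443  38:675  39:725
  40:2173  41:1836  42:1972  43:425  44:1552  45:1169  46:1156  47:1640
  48:168  49:778  50:1234  51:1425
Giant step factor: 997^(-52) ≡ 2029 (mod 2689).
Scan 376·2029^i mod 2689 for i = 0, 1, …:
  i=0: 376   i=1: 1917   i=2: 1299   i=3: 451
  i=4: 819   i=5: 2638   i=6: 1392   i=7: 918
  i=8: 1834   i=9: 2299     …   i=39: 1031
  i=40: 2546
Match at i=40, j=17: n = 40·52 + 17 = 2097.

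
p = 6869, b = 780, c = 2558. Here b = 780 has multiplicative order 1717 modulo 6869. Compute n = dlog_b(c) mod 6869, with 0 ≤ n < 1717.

420

Baby-step giant-step with m = ceil(sqrt(1717)) = 42.
Baby table (780^j mod 6869 for j=0..41):
  0:1  1:780  2:3928  3:266  4:1410  5:760  6:2066  7:4134
  8:2959  9:36  10:604  11:4028  12:2707  13:2677  14:6753  15:5686
  16:4575  17:3489  18:1296  19:1137  20:759  21:1286  22:206  23:2693
  24:5495  25:6713  26:1962  27:5442  28:6587  29:6717  30:5082  31:547
  32:782  33:5488  34:1253  35:1942  36:3580  37:3586  38:1397  39:4358
  40:5954  41:676
Giant step factor: 780^(-42) ≡ 3567 (mod 6869).
Scan 2558·3567^i mod 6869 for i = 0, 1, …:
  i=0: 2558   i=1: 2354   i=2: 2800   i=3: 74
  i=4: 2936   i=5: 4356   i=6: 174   i=7: 2448
  i=8: 1517   i=9: 5236   i=10: 1
Match at i=10, j=0: n = 10·42 + 0 = 420.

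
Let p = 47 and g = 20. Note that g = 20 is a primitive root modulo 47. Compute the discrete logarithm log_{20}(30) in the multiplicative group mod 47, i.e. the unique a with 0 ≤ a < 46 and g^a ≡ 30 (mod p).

11

Successive powers of 20 modulo 47:
  20^0=1  20^1=20  20^2=24  20^3=10  20^4=12  20^5=5
  20^6=6  20^7=26  20^8=3  20^9=13  20^10=25  20^11=30
So 20^11 ≡ 30 (mod 47), giving a = 11.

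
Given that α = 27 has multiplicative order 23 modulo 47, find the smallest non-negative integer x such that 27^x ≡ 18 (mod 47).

14

Successive powers of 27 modulo 47:
  27^0=1  27^1=27  27^2=24  27^3=37  27^4=12  27^5=42
  27^6=6  27^7=21  27^8=3  27^9=34  27^10=25  27^11=17
  27^12=36  27^13=32  27^14=18
So 27^14 ≡ 18 (mod 47), giving x = 14.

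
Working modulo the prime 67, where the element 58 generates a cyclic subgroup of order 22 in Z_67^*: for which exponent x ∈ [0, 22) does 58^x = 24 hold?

20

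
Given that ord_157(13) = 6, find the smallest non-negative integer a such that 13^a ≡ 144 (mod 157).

4

Successive powers of 13 modulo 157:
  13^0=1  13^1=13  13^2=12  13^3=156  13^4=144
So 13^4 ≡ 144 (mod 157), giving a = 4.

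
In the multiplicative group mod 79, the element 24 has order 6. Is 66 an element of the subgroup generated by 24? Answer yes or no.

no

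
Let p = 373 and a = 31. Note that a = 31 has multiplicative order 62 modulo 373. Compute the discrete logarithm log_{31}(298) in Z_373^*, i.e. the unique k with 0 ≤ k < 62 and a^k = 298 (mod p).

Baby-step giant-step with m = ceil(sqrt(62)) = 8.
Baby table (31^j mod 373 for j=0..7):
  0:1  1:31  2:215  3:324  4:346  5:282  6:163  7:204
Giant step factor: 31^(-8) ≡ 351 (mod 373).
Scan 298·351^i mod 373 for i = 0, 1, …:
  i=0: 298   i=1: 158   i=2: 254   i=3: 7
  i=4: 219   i=5: 31
Match at i=5, j=1: k = 5·8 + 1 = 41.

41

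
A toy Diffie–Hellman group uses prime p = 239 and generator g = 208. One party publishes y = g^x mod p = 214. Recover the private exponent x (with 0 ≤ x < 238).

Baby-step giant-step with m = ceil(sqrt(238)) = 16.
Baby table (208^j mod 239 for j=0..15):
  0:1  1:208  2:5  3:84  4:25  5:181  6:125  7:188
  8:147  9:223  10:18  11:159  12:90  13:78  14:211  15:151
Giant step factor: 208^(-16) ≡ 169 (mod 239).
Scan 214·169^i mod 239 for i = 0, 1, …:
  i=0: 214   i=1: 77   i=2: 107   i=3: 158
  i=4: 173   i=5: 79   i=6: 206   i=7: 159
Match at i=7, j=11: x = 7·16 + 11 = 123.

123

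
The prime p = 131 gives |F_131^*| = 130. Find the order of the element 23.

The order of 23 must divide p − 1 = 130 = 2 · 5 · 13.
Divisors: 1, 2, 5, 10, 13, 26, 65, 130.
Check each in increasing order: 23^1 ≡ 23;  23^2 ≡ 5;  23^5 ≡ 51;  23^10 ≡ 112;  23^13 ≡ 42;  23^26 ≡ 61;  23^65 ≡ 130;  23^130 ≡ 1.
Smallest exponent giving 1 is 130.

130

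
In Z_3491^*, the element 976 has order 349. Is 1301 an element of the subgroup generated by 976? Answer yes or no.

1301 ∈ ⟨976⟩ iff 1301^349 ≡ 1 (mod 3491), since |⟨976⟩| = 349.
1301^349 mod 3491 = 2968.
Since 2968 ≠ 1, 1301 does not lie in the subgroup.

no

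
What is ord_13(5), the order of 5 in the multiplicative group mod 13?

4

The order of 5 must divide p − 1 = 12 = 2^2 · 3.
Divisors: 1, 2, 3, 4, 6, 12.
Check each in increasing order: 5^1 ≡ 5;  5^2 ≡ 12;  5^3 ≡ 8;  5^4 ≡ 1.
Smallest exponent giving 1 is 4.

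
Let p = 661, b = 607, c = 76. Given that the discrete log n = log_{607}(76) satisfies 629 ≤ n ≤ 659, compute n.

641

Compute 607^629 mod 661 = 551, then multiply by 607 repeatedly:
  607^629=551  607^630=652  607^631=486  607^632=196  607^633=653
  607^634=432  607^635=468  607^636=507  607^637=384  607^638=416
  607^639=10  607^640=121  607^641=76
Found 76 at exponent 641.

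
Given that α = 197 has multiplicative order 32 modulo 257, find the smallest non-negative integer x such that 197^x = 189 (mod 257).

Successive powers of 197 modulo 257:
  197^0=1  197^1=197  197^2=2  197^3=137  197^4=4  197^5=17
  197^6=8  197^7=34  197^8=16  197^9=68  197^10=32  197^11=136
  197^12=64  197^13=15  197^14=128  197^15=30  197^16=256  197^17=60
  197^18=255  197^19=120  197^20=253  197^21=240  197^22=249  197^23=223
  197^24=241  197^25=189
So 197^25 ≡ 189 (mod 257), giving x = 25.

25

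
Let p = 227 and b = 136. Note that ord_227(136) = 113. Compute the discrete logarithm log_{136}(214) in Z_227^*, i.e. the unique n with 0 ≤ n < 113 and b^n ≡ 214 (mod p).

Successive powers of 136 modulo 227:
  136^0=1  136^1=136  136^2=109  136^3=69  136^4=77  136^5=30
  136^6=221  136^7=92  136^8=27  136^9=40  136^10=219  136^11=47
  136^12=36  136^13=129  136^14=65  136^15=214
So 136^15 ≡ 214 (mod 227), giving n = 15.

15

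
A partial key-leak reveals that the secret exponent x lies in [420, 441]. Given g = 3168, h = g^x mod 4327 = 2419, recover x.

Compute 3168^420 mod 4327 = 753, then multiply by 3168 repeatedly:
  3168^420=753  3168^421=1327  3168^422=2419
Found 2419 at exponent 422.

422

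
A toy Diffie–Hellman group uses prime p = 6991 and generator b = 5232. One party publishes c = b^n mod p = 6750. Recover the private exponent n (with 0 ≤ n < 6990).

Baby-step giant-step with m = ceil(sqrt(6990)) = 84.
Baby table (5232^j mod 6991 for j=0..83):
  0:1  1:5232  2:4059  3:5021  4:4685  5:1474  6:895  7:5661
  8:4476  9:5573  10:5466  11:4922  12:4051  13:5111  14:177  15:3252
  16:5361  17:860  18:4307  19:2231  20:4613  21:2284  22:2269  23:690
  24:2724  25:4310  26:3945  27:2808  28:3365  29:2342  30:5112  31:5409
  32:320  33:3391  34:5545  35:5781  36:3126  37:3283  38:6760  39:851
  40:6156  41:655  42:1370  43:2065  44:2985  45:6617  46:712  47:5972
  48:2725  49:2551  50:1013  51:838  52:1059  53:3816  54:6007  55:4079
  56:4796  57:1973  58:4020  59:3712  60:186  61:1403  62:6937  63:4103
  64:4526  65:1515  66:5677  67:4296  68:607  69:1910  70:2981  71:6662
  72:5449  73:6861  74:4958  75:3646  76:4424  77:6158  78:4128  79:2497
  80:5116  81:5364  82:2574  83:2502
Giant step factor: 5232^(-84) ≡ 3886 (mod 6991).
Scan 6750·3886^i mod 6991 for i = 0, 1, …:
  i=0: 6750   i=1: 268   i=2: 6780   i=3: 4992
  i=4: 5878   i=5: 2311   i=6: 4102   i=7: 892
  i=8: 5767   i=9: 4407     …   i=56: 3966
  i=57: 3712
Match at i=57, j=59: n = 57·84 + 59 = 4847.

4847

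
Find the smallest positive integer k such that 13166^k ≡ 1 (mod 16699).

The order of 13166 must divide p − 1 = 16698 = 2 · 3 · 11^2 · 23.
Divisors: 1, 2, 3, 6, 11, 22, 23, 33, 46, 66, 69, 121, 138, 242, 253, 363, 506, 726, 759, 1518, 2783, 5566, 8349, 16698.
Check each in increasing order: 13166^1 ≡ 13166;  13166^2 ≡ 7936;  13166^3 ≡ 16432;  13166^6 ≡ 4493;  13166^11 ≡ 11973;  13166^22 ≡ 8513;  13166^23 ≡ 15169;  13166^33 ≡ 12152;  13166^46 ≡ 3040;  13166^66 ≡ 1847;  13166^69 ≡ 7821;  13166^121 ≡ 10200;  13166^138 ≡ 16303;  13166^242 ≡ 5230;  13166^253 ≡ 14239;  13166^363 ≡ 9394;  13166^506 ≡ 6562;  13166^726 ≡ 9720;  13166^759 ≡ 5413;  13166^1518 ≡ 10523;  13166^2783 ≡ 16698;  13166^5566 ≡ 1.
Smallest exponent giving 1 is 5566.

5566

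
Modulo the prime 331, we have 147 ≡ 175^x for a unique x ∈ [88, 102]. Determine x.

91

Compute 175^88 mod 331 = 16, then multiply by 175 repeatedly:
  175^88=16  175^89=152  175^90=120  175^91=147
Found 147 at exponent 91.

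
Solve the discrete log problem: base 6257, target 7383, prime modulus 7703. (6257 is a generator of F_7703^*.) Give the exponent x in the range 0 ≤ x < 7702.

7034

Baby-step giant-step with m = ceil(sqrt(7702)) = 88.
Baby table (6257^j mod 7703 for j=0..87):
  0:1  1:6257  2:3403  3:1479  4:2800  5:2978  6:7492  7:4689
  8:6049  9:3754  10:2331  11:3288  12:6006  13:4308  14:2359  15:1315
  16:1151  17:7205  18:3729  19:7669  20:2946  21:7546  22:3635  23:4939
  24:6590  25:7174  26:2337  27:2315  28:3315  29:5479  30:3753  31:3777
  32:7588  33:4527  34:1508  35:7084  36:1526  37:4165  38:1156  39:7678
  40:5338  41:7361  42:1540  43:7030  44:2580  45:5275  46:6023  47:2835
  48:6289  49:3349  50:2533  51:3910  52:142  53:2649  54:5640  55:2037
  56:4747  57:6914  58:850  59:3380  60:3925  61:1561  62:7476  63:4716
  64:5522  65:3199  66:3749  67:1858  68:1679  69:6314  70:5714  71:2875
  72:2370  73:815  74:69  75:365  76:3717  77:1912  78:625  79:5204
  80:847  81:15  82:1419  83:4827  84:6779  85:3485  86:6155  87:4538
Giant step factor: 6257^(-88) ≡ 6060 (mod 7703).
Scan 7383·6060^i mod 7703 for i = 0, 1, …:
  i=0: 7383   i=1: 1956   i=2: 6146   i=3: 755
  i=4: 7421   i=5: 1146   i=6: 4357   i=7: 5239
  i=8: 4277   i=9: 5728     …   i=78: 5297
  i=79: 1419
Match at i=79, j=82: x = 79·88 + 82 = 7034.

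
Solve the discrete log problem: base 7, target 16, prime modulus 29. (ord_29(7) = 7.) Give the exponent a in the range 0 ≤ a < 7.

5

Successive powers of 7 modulo 29:
  7^0=1  7^1=7  7^2=20  7^3=24  7^4=23  7^5=16
So 7^5 ≡ 16 (mod 29), giving a = 5.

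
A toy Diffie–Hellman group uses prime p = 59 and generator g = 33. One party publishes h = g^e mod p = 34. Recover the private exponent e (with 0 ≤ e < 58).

Baby-step giant-step with m = ceil(sqrt(58)) = 8.
Baby table (33^j mod 59 for j=0..7):
  0:1  1:33  2:27  3:6  4:21  5:44  6:36  7:8
Giant step factor: 33^(-8) ≡ 19 (mod 59).
Scan 34·19^i mod 59 for i = 0, 1, …:
  i=0: 34   i=1: 56   i=2: 2   i=3: 38
  i=4: 14   i=5: 30   i=6: 39   i=7: 33
Match at i=7, j=1: e = 7·8 + 1 = 57.

57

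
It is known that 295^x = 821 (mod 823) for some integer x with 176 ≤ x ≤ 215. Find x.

Compute 295^176 mod 823 = 190, then multiply by 295 repeatedly:
  295^176=190  295^177=86  295^178=680  295^179=611  295^180=8
  295^181=714  295^182=765  295^183=173  295^184=9  295^185=186
  295^186=552  295^187=709  295^188=113  295^189=415  295^190=621
  295^191=489  295^192=230  295^193=364  295^194=390  295^195=653
  295^196=53  295^197=821
Found 821 at exponent 197.

197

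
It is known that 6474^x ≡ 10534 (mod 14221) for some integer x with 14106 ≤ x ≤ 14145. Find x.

14123

Compute 6474^14106 mod 14221 = 10321, then multiply by 6474 repeatedly:
  6474^14106=10321  6474^14107=7896  6474^14108=8430  6474^14109=9843  6474^14110=13502
  6474^14111=9682  6474^14112=9321  6474^14113=4451  6474^14114=4028  6474^14115=10179
  6474^14116=12953  6474^14117=10706  6474^14118=11711  6474^14119=4863  6474^14120=11989
  6474^14121=12789  6474^14122=1324  6474^14123=10534
Found 10534 at exponent 14123.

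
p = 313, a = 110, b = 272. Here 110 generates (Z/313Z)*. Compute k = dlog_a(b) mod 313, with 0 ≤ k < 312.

Baby-step giant-step with m = ceil(sqrt(312)) = 18.
Baby table (110^j mod 313 for j=0..17):
  0:1  1:110  2:206  3:124  4:181  5:191  6:39  7:221
  8:209  9:141  10:173  11:250  12:269  13:168  14:13  15:178
  16:174  17:47
Giant step factor: 110^(-18) ≡ 114 (mod 313).
Scan 272·114^i mod 313 for i = 0, 1, …:
  i=0: 272   i=1: 21   i=2: 203   i=3: 293
  i=4: 224   i=5: 183   i=6: 204   i=7: 94
  i=8: 74   i=9: 298   i=10: 168
Match at i=10, j=13: k = 10·18 + 13 = 193.

193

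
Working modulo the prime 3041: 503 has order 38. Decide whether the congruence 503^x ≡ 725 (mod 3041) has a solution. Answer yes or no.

725 ∈ ⟨503⟩ iff 725^38 ≡ 1 (mod 3041), since |⟨503⟩| = 38.
725^38 mod 3041 = 1.
Since 1 = 1, 725 lies in the subgroup.

yes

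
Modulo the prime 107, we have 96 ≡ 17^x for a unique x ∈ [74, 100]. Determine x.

Compute 17^74 mod 107 = 69, then multiply by 17 repeatedly:
  17^74=69  17^75=103  17^76=39  17^77=21  17^78=36
  17^79=77  17^80=25  17^81=104  17^82=56  17^83=96
Found 96 at exponent 83.

83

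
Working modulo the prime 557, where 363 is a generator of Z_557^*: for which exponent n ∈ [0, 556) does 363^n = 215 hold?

441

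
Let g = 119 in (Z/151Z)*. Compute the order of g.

6

The order of 119 must divide p − 1 = 150 = 2 · 3 · 5^2.
Divisors: 1, 2, 3, 5, 6, 10, 15, 25, 30, 50, 75, 150.
Check each in increasing order: 119^1 ≡ 119;  119^2 ≡ 118;  119^3 ≡ 150;  119^5 ≡ 33;  119^6 ≡ 1.
Smallest exponent giving 1 is 6.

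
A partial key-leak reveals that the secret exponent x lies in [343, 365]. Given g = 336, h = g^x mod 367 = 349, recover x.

Compute 336^343 mod 367 = 93, then multiply by 336 repeatedly:
  336^343=93  336^344=53  336^345=192  336^346=287  336^347=278
  336^348=190  336^349=349
Found 349 at exponent 349.

349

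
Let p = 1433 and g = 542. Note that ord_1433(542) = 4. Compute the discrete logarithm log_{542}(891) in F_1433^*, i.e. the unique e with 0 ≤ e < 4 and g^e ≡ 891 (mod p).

Successive powers of 542 modulo 1433:
  542^0=1  542^1=542  542^2=1432  542^3=891
So 542^3 ≡ 891 (mod 1433), giving e = 3.

3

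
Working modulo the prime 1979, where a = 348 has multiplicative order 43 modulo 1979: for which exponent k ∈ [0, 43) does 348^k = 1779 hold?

4

Successive powers of 348 modulo 1979:
  348^0=1  348^1=348  348^2=385  348^3=1387  348^4=1779
So 348^4 ≡ 1779 (mod 1979), giving k = 4.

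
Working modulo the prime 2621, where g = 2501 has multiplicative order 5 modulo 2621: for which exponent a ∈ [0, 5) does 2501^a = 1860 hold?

3

Successive powers of 2501 modulo 2621:
  2501^0=1  2501^1=2501  2501^2=1295  2501^3=1860
So 2501^3 ≡ 1860 (mod 2621), giving a = 3.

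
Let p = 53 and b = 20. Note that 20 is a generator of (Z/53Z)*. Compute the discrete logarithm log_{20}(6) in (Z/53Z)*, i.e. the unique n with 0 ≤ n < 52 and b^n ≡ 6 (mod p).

46

Baby-step giant-step with m = ceil(sqrt(52)) = 8.
Baby table (20^j mod 53 for j=0..7):
  0:1  1:20  2:29  3:50  4:46  5:19  6:9  7:21
Giant step factor: 20^(-8) ≡ 13 (mod 53).
Scan 6·13^i mod 53 for i = 0, 1, …:
  i=0: 6   i=1: 25   i=2: 7   i=3: 38
  i=4: 17   i=5: 9
Match at i=5, j=6: n = 5·8 + 6 = 46.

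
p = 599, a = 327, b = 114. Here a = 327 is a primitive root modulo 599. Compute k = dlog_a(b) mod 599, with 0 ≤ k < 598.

160

Baby-step giant-step with m = ceil(sqrt(598)) = 25.
Baby table (327^j mod 599 for j=0..24):
  0:1  1:327  2:307  3:356  4:206  5:274  6:347  7:258
  8:506  9:138  10:201  11:436  12:10  13:275  14:75  15:565
  16:263  17:344  18:475  19:184  20:268  21:182  22:213  23:167
  24:100
Giant step factor: 327^(-25) ≡ 22 (mod 599).
Scan 114·22^i mod 599 for i = 0, 1, …:
  i=0: 114   i=1: 112   i=2: 68   i=3: 298
  i=4: 566   i=5: 472   i=6: 201
Match at i=6, j=10: k = 6·25 + 10 = 160.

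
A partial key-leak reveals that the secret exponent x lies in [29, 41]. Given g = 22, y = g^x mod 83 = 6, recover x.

Compute 22^29 mod 83 = 73, then multiply by 22 repeatedly:
  22^29=73  22^30=29  22^31=57  22^32=9  22^33=32
  22^34=40  22^35=50  22^36=21  22^37=47  22^38=38
  22^39=6
Found 6 at exponent 39.

39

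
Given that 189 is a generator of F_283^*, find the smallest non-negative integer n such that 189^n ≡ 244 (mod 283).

Baby-step giant-step with m = ceil(sqrt(282)) = 17.
Baby table (189^j mod 283 for j=0..16):
  0:1  1:189  2:63  3:21  4:7  5:191  6:158  7:147
  8:49  9:205  10:257  11:180  12:60  13:20  14:101  15:128
  16:137
Giant step factor: 189^(-17) ≡ 188 (mod 283).
Scan 244·188^i mod 283 for i = 0, 1, …:
  i=0: 244   i=1: 26   i=2: 77   i=3: 43
  i=4: 160   i=5: 82   i=6: 134   i=7: 5
  i=8: 91   i=9: 128
Match at i=9, j=15: n = 9·17 + 15 = 168.

168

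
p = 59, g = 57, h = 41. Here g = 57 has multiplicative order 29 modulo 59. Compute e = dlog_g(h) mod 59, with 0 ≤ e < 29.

Successive powers of 57 modulo 59:
  57^0=1  57^1=57  57^2=4  57^3=51  57^4=16  57^5=27
  57^6=5  57^7=49  57^8=20  57^9=19  57^10=21  57^11=17
  57^12=25  57^13=9  57^14=41
So 57^14 ≡ 41 (mod 59), giving e = 14.

14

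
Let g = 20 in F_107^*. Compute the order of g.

106

The order of 20 must divide p − 1 = 106 = 2 · 53.
Divisors: 1, 2, 53, 106.
Check each in increasing order: 20^1 ≡ 20;  20^2 ≡ 79;  20^53 ≡ 106;  20^106 ≡ 1.
Smallest exponent giving 1 is 106.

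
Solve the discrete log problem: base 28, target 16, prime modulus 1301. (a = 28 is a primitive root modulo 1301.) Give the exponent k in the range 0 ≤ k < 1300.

Baby-step giant-step with m = ceil(sqrt(1300)) = 37.
Baby table (28^j mod 1301 for j=0..36):
  0:1  1:28  2:784  3:1136  4:584  5:740  6:1205  7:1215
  8:194  9:228  10:1180  11:515  12:109  13:450  14:891  15:229
  16:1208  17:1299  18:1245  19:1034  20:330  21:133  22:1122  23:192
  24:172  25:913  26:845  27:242  28:271  29:1083  30:401  31:820
  32:843  33:186  34:4  35:112  36:534
Giant step factor: 28^(-37) ≡ 1027 (mod 1301).
Scan 16·1027^i mod 1301 for i = 0, 1, …:
  i=0: 16   i=1: 820
Match at i=1, j=31: k = 1·37 + 31 = 68.

68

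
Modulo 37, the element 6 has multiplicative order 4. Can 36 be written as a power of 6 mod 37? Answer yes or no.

36 ∈ ⟨6⟩ iff 36^4 ≡ 1 (mod 37), since |⟨6⟩| = 4.
36^4 mod 37 = 1.
Since 1 = 1, 36 lies in the subgroup.

yes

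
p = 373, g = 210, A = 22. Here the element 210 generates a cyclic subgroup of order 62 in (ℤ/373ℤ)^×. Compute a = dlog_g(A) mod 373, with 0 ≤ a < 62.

9

Successive powers of 210 modulo 373:
  210^0=1  210^1=210  210^2=86  210^3=156  210^4=309  210^5=361
  210^6=91  210^7=87  210^8=366  210^9=22
So 210^9 ≡ 22 (mod 373), giving a = 9.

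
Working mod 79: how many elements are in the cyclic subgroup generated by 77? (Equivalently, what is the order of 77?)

78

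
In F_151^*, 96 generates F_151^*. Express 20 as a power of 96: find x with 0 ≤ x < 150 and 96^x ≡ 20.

42

Baby-step giant-step with m = ceil(sqrt(150)) = 13.
Baby table (96^j mod 151 for j=0..12):
  0:1  1:96  2:5  3:27  4:25  5:135  6:125  7:71
  8:21  9:53  10:105  11:114  12:72
Giant step factor: 96^(-13) ≡ 111 (mod 151).
Scan 20·111^i mod 151 for i = 0, 1, …:
  i=0: 20   i=1: 106   i=2: 139   i=3: 27
Match at i=3, j=3: x = 3·13 + 3 = 42.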